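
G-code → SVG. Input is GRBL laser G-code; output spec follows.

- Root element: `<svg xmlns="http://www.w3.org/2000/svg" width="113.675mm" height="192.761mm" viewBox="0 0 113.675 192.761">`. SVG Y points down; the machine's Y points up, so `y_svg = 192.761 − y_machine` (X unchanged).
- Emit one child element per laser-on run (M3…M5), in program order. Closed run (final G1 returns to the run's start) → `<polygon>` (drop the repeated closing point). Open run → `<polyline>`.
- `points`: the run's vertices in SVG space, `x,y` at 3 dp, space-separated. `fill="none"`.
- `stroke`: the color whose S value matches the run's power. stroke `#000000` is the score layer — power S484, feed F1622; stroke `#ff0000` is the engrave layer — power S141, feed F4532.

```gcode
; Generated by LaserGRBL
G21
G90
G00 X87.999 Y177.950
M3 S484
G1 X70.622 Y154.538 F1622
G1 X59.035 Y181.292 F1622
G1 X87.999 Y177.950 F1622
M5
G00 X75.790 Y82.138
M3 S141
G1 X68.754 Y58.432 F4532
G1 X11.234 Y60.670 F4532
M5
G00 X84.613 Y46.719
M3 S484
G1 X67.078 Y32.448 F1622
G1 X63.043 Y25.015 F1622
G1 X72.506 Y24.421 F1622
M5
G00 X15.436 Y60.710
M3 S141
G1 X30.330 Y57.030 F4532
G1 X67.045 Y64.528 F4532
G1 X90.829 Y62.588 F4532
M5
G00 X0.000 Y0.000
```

Machine Y-up, SVG Y-down with viewBox height 192.761, so y_svg = 192.761 − y_machine; X carries over.

Run 1: power S484 maps to stroke `#000000` (score). The run returns to its start, so emit a `<polygon>` with points (Y-flipped): 87.999,14.811 70.622,38.223 59.035,11.469.

Run 2: power S141 maps to stroke `#ff0000` (engrave). The run is open, so emit a `<polyline>` with points (Y-flipped): 75.790,110.623 68.754,134.329 11.234,132.091.

Run 3: S484 ⇒ score layer `#000000`. The run is open, so emit a `<polyline>` with points (Y-flipped): 84.613,146.042 67.078,160.313 63.043,167.746 72.506,168.340.

Run 4: the run's S141 means `#ff0000` (engrave). The run is open, so emit a `<polyline>` with points (Y-flipped): 15.436,132.051 30.330,135.731 67.045,128.233 90.829,130.173.

<svg xmlns="http://www.w3.org/2000/svg" width="113.675mm" height="192.761mm" viewBox="0 0 113.675 192.761">
  <polygon points="87.999,14.811 70.622,38.223 59.035,11.469" fill="none" stroke="#000000"/>
  <polyline points="75.790,110.623 68.754,134.329 11.234,132.091" fill="none" stroke="#ff0000"/>
  <polyline points="84.613,146.042 67.078,160.313 63.043,167.746 72.506,168.340" fill="none" stroke="#000000"/>
  <polyline points="15.436,132.051 30.330,135.731 67.045,128.233 90.829,130.173" fill="none" stroke="#ff0000"/>
</svg>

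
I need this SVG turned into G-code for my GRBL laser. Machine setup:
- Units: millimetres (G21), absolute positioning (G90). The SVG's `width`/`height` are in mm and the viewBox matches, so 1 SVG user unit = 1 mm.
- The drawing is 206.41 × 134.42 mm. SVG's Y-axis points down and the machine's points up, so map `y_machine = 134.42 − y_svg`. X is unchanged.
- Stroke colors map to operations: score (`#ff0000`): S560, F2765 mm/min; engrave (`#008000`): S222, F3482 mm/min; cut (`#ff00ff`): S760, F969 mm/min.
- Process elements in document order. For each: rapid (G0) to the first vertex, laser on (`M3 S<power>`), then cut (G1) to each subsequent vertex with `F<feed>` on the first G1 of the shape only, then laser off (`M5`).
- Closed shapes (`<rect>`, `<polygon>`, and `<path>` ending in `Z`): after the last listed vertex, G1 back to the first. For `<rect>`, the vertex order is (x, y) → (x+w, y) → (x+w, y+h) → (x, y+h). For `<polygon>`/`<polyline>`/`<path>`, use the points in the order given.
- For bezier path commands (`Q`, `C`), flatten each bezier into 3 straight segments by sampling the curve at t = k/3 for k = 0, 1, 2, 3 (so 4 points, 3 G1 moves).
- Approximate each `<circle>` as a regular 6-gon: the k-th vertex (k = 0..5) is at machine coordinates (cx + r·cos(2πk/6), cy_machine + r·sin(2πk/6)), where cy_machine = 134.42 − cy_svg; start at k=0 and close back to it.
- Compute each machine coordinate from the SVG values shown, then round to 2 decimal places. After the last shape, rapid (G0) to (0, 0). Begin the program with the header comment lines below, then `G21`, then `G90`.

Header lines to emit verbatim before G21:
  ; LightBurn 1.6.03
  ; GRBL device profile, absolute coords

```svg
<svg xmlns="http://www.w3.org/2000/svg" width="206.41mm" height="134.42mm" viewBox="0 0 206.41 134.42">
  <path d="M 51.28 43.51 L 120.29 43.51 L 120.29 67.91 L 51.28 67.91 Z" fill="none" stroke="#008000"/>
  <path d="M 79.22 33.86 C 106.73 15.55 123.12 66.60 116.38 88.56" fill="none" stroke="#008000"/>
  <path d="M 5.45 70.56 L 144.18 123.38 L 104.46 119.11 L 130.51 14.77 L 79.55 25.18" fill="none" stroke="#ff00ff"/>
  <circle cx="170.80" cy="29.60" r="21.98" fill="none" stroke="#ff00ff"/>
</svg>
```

viewBox `0 0 206.41 134.42` with mm width/height → 1 unit = 1 mm. Flip: y_m = 134.42 − y_svg.

**Shape 1** — `<path>` rectangle, stroke `#008000` → engrave (S222, F3482). Machine vertices: (51.28,90.91) → (120.29,90.91) → (120.29,66.51) → (51.28,66.51) → (51.28,90.91). Closed: final G1 returns to the first vertex.

**Shape 2** — `<path>` cubic bezier, stroke `#008000` → engrave (S222, F3482). Control points (SVG): P0=(79.22,33.86), P1=(106.73,15.55), P2=(123.12,66.60), P3=(116.38,88.56); sampled at t=k/3. Machine vertices: (79.22,100.56) → (102.58,99.40) → (115.85,73.87) → (116.38,45.86). Open path.

**Shape 3** — `<path>` open polyline, stroke `#ff00ff` → cut (S760, F969). Machine vertices: (5.45,63.86) → (144.18,11.04) → (104.46,15.31) → (130.51,119.65) → (79.55,109.24). Open path.

**Shape 4** — `<circle>` circle, stroke `#ff00ff` → cut (S760, F969). Machine vertices: (192.78,104.82) → (181.79,123.86) → (159.81,123.86) → (148.82,104.82) → (159.81,85.78) → (181.79,85.78) → (192.78,104.82). Closed: final G1 returns to the first vertex.

; LightBurn 1.6.03
; GRBL device profile, absolute coords
G21
G90
G0 X51.28 Y90.91
M3 S222
G1 X120.29 Y90.91 F3482
G1 X120.29 Y66.51
G1 X51.28 Y66.51
G1 X51.28 Y90.91
M5
G0 X79.22 Y100.56
M3 S222
G1 X102.58 Y99.40 F3482
G1 X115.85 Y73.87
G1 X116.38 Y45.86
M5
G0 X5.45 Y63.86
M3 S760
G1 X144.18 Y11.04 F969
G1 X104.46 Y15.31
G1 X130.51 Y119.65
G1 X79.55 Y109.24
M5
G0 X192.78 Y104.82
M3 S760
G1 X181.79 Y123.86 F969
G1 X159.81 Y123.86
G1 X148.82 Y104.82
G1 X159.81 Y85.78
G1 X181.79 Y85.78
G1 X192.78 Y104.82
M5
G0 X0.00 Y0.00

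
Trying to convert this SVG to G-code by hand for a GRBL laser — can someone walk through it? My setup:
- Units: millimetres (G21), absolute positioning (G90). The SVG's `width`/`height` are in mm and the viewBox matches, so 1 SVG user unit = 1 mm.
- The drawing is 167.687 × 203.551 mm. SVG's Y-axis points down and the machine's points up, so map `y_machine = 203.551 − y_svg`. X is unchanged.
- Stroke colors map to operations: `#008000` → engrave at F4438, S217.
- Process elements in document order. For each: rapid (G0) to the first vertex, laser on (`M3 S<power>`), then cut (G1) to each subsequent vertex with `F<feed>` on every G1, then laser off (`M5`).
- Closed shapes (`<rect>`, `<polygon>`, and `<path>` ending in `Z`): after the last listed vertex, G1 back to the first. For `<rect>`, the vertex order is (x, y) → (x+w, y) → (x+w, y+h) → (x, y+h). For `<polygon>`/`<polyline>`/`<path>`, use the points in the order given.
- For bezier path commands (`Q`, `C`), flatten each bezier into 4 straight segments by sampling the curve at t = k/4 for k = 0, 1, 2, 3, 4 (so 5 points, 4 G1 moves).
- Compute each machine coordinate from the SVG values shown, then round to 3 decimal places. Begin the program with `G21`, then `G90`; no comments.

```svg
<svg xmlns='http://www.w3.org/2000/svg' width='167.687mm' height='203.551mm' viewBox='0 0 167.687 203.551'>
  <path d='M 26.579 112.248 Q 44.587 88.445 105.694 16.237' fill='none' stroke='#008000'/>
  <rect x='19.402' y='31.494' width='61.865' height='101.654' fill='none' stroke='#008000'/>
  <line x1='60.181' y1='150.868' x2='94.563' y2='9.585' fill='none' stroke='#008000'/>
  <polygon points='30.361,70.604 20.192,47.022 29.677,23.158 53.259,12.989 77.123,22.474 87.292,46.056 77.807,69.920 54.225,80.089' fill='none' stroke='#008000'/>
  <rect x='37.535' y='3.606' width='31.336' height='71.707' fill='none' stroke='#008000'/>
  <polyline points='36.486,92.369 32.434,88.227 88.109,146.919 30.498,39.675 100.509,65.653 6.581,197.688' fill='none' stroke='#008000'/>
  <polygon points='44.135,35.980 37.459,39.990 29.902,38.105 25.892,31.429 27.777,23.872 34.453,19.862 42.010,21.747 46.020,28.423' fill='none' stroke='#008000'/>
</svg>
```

G21
G90
G0 X26.579 Y91.303
M3 S217
G1 X38.277 Y106.230 F4438
G1 X55.362 Y127.207 F4438
G1 X77.834 Y154.235 F4438
G1 X105.694 Y187.314 F4438
M5
G0 X19.402 Y172.057
M3 S217
G1 X81.267 Y172.057 F4438
G1 X81.267 Y70.403 F4438
G1 X19.402 Y70.403 F4438
G1 X19.402 Y172.057 F4438
M5
G0 X60.181 Y52.683
M3 S217
G1 X94.563 Y193.966 F4438
M5
G0 X30.361 Y132.947
M3 S217
G1 X20.192 Y156.529 F4438
G1 X29.677 Y180.393 F4438
G1 X53.259 Y190.562 F4438
G1 X77.123 Y181.077 F4438
G1 X87.292 Y157.495 F4438
G1 X77.807 Y133.631 F4438
G1 X54.225 Y123.462 F4438
G1 X30.361 Y132.947 F4438
M5
G0 X37.535 Y199.945
M3 S217
G1 X68.871 Y199.945 F4438
G1 X68.871 Y128.238 F4438
G1 X37.535 Y128.238 F4438
G1 X37.535 Y199.945 F4438
M5
G0 X36.486 Y111.182
M3 S217
G1 X32.434 Y115.324 F4438
G1 X88.109 Y56.632 F4438
G1 X30.498 Y163.876 F4438
G1 X100.509 Y137.898 F4438
G1 X6.581 Y5.863 F4438
M5
G0 X44.135 Y167.571
M3 S217
G1 X37.459 Y163.561 F4438
G1 X29.902 Y165.446 F4438
G1 X25.892 Y172.122 F4438
G1 X27.777 Y179.679 F4438
G1 X34.453 Y183.689 F4438
G1 X42.010 Y181.804 F4438
G1 X46.020 Y175.128 F4438
G1 X44.135 Y167.571 F4438
M5

viewBox `0 0 167.687 203.551` with mm width/height → 1 unit = 1 mm. Flip: y_m = 203.551 − y_svg.

**Shape 1** — `<path>` quadratic bezier, stroke `#008000` → engrave (S217, F4438). Control points (SVG): P0=(26.579,112.248), P1=(44.587,88.445), P2=(105.694,16.237); sampled at t=k/4. Machine vertices: (26.579,91.303) → (38.277,106.230) → (55.362,127.207) → (77.834,154.235) → (105.694,187.314). Open path.

**Shape 2** — `<rect>` rectangle, stroke `#008000` → engrave (S217, F4438). Machine vertices: (19.402,172.057) → (81.267,172.057) → (81.267,70.403) → (19.402,70.403) → (19.402,172.057). Closed: final G1 returns to the first vertex.

**Shape 3** — `<line>` line segment, stroke `#008000` → engrave (S217, F4438). Machine vertices: (60.181,52.683) → (94.563,193.966). Open path.

**Shape 4** — `<polygon>` regular polygon, stroke `#008000` → engrave (S217, F4438). Machine vertices: (30.361,132.947) → (20.192,156.529) → (29.677,180.393) → (53.259,190.562) → (77.123,181.077) → (87.292,157.495) → (77.807,133.631) → (54.225,123.462) → (30.361,132.947). Closed: final G1 returns to the first vertex.

**Shape 5** — `<rect>` rectangle, stroke `#008000` → engrave (S217, F4438). Machine vertices: (37.535,199.945) → (68.871,199.945) → (68.871,128.238) → (37.535,128.238) → (37.535,199.945). Closed: final G1 returns to the first vertex.

**Shape 6** — `<polyline>` open polyline, stroke `#008000` → engrave (S217, F4438). Machine vertices: (36.486,111.182) → (32.434,115.324) → (88.109,56.632) → (30.498,163.876) → (100.509,137.898) → (6.581,5.863). Open path.

**Shape 7** — `<polygon>` regular polygon, stroke `#008000` → engrave (S217, F4438). Machine vertices: (44.135,167.571) → (37.459,163.561) → (29.902,165.446) → (25.892,172.122) → (27.777,179.679) → (34.453,183.689) → (42.010,181.804) → (46.020,175.128) → (44.135,167.571). Closed: final G1 returns to the first vertex.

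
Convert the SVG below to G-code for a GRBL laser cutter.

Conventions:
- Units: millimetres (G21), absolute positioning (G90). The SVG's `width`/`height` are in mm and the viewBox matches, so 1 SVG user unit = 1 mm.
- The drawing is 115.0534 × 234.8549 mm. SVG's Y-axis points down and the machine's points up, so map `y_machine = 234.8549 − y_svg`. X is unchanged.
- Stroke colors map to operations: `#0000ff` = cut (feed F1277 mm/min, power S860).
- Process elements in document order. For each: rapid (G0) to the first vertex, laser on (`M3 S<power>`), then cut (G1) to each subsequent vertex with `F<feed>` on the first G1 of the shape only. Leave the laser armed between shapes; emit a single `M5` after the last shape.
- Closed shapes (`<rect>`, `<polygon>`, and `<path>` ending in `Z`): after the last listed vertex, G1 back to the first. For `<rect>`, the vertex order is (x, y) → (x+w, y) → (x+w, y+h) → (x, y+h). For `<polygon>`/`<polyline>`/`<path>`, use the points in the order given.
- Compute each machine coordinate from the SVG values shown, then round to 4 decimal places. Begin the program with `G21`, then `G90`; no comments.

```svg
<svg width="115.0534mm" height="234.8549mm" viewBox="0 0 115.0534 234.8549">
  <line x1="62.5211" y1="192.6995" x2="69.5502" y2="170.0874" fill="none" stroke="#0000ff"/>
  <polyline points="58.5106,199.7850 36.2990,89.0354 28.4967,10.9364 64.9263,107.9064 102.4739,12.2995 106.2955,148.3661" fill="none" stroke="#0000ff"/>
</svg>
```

Since the viewBox matches the mm dimensions, user units are millimetres directly. The only transform is the Y-flip y_m = 234.8549 − y_svg.

Shape 1 is a line segment drawn with `<line>`. Its stroke #0000ff means cut at S860, F1277. After flipping Y the toolpath is (62.5211,42.1554) → (69.5502,64.7675).

Shape 2 is a open polyline drawn with `<polyline>`. Its stroke #0000ff means cut at S860, F1277. After flipping Y the toolpath is (58.5106,35.0699) → (36.2990,145.8195) → (28.4967,223.9185) → (64.9263,126.9485) → (102.4739,222.5554) → (106.2955,86.4888).

G21
G90
G0 X62.5211 Y42.1554
M3 S860
G1 X69.5502 Y64.7675 F1277
G0 X58.5106 Y35.0699
M3 S860
G1 X36.2990 Y145.8195 F1277
G1 X28.4967 Y223.9185
G1 X64.9263 Y126.9485
G1 X102.4739 Y222.5554
G1 X106.2955 Y86.4888
M5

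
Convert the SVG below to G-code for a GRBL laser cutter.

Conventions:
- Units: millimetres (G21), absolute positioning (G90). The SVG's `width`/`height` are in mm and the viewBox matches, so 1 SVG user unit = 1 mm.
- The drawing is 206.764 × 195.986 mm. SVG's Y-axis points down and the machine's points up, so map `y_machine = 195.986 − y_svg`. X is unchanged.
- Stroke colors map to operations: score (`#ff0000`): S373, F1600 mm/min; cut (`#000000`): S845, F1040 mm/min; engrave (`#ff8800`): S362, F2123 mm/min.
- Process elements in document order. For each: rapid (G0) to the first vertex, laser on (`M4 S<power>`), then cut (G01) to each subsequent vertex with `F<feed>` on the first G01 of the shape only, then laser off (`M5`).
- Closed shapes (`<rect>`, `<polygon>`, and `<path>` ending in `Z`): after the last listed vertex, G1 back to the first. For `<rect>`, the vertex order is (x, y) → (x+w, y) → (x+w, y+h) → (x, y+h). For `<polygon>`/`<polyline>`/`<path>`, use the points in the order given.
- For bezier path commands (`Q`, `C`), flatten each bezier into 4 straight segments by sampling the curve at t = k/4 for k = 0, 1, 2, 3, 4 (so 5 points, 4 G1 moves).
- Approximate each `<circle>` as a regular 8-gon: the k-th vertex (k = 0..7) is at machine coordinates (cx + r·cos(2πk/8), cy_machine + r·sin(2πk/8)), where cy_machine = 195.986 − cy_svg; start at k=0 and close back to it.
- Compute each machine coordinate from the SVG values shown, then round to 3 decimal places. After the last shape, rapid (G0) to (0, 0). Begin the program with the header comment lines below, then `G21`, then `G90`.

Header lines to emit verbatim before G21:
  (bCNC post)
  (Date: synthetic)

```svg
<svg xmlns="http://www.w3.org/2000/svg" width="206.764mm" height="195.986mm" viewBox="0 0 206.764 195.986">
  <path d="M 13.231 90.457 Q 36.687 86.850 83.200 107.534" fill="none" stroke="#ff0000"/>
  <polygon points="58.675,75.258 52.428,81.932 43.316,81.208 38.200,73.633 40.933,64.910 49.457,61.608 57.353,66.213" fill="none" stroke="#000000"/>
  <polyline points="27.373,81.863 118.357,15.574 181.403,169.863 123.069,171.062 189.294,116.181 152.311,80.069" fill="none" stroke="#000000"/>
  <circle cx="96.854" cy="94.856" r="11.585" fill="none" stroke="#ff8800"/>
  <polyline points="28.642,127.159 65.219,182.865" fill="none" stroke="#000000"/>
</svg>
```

1 u = 1 mm; y_m = 195.986 − y.

[1] `<path>` quadratic bezier, #ff0000→score S373 F1600: (13.231,105.529) → (26.400,105.814) → (42.451,103.063) → (61.385,97.276) → (83.200,88.452)

[2] `<polygon>` regular polygon, #000000→cut S845 F1040: (58.675,120.728) → (52.428,114.054) → (43.316,114.778) → (38.200,122.353) → (40.933,131.076) → (49.457,134.378) → (57.353,129.773) → (58.675,120.728) (closed)

[3] `<polyline>` open polyline, #000000→cut S845 F1040: (27.373,114.123) → (118.357,180.412) → (181.403,26.123) → (123.069,24.924) → (189.294,79.805) → (152.311,115.917)

[4] `<circle>` circle, #ff8800→engrave S362 F2123: (108.439,101.130) → (105.046,109.322) → (96.854,112.715) → (88.662,109.322) → (85.269,101.130) → (88.662,92.938) → (96.854,89.545) → (105.046,92.938) → (108.439,101.130) (closed)

[5] `<polyline>` line segment, #000000→cut S845 F1040: (28.642,68.827) → (65.219,13.121)

(bCNC post)
(Date: synthetic)
G21
G90
G0 X13.231 Y105.529
M4 S373
G01 X26.400 Y105.814 F1600
G01 X42.451 Y103.063
G01 X61.385 Y97.276
G01 X83.200 Y88.452
M5
G0 X58.675 Y120.728
M4 S845
G01 X52.428 Y114.054 F1040
G01 X43.316 Y114.778
G01 X38.200 Y122.353
G01 X40.933 Y131.076
G01 X49.457 Y134.378
G01 X57.353 Y129.773
G01 X58.675 Y120.728
M5
G0 X27.373 Y114.123
M4 S845
G01 X118.357 Y180.412 F1040
G01 X181.403 Y26.123
G01 X123.069 Y24.924
G01 X189.294 Y79.805
G01 X152.311 Y115.917
M5
G0 X108.439 Y101.130
M4 S362
G01 X105.046 Y109.322 F2123
G01 X96.854 Y112.715
G01 X88.662 Y109.322
G01 X85.269 Y101.130
G01 X88.662 Y92.938
G01 X96.854 Y89.545
G01 X105.046 Y92.938
G01 X108.439 Y101.130
M5
G0 X28.642 Y68.827
M4 S845
G01 X65.219 Y13.121 F1040
M5
G0 X0.000 Y0.000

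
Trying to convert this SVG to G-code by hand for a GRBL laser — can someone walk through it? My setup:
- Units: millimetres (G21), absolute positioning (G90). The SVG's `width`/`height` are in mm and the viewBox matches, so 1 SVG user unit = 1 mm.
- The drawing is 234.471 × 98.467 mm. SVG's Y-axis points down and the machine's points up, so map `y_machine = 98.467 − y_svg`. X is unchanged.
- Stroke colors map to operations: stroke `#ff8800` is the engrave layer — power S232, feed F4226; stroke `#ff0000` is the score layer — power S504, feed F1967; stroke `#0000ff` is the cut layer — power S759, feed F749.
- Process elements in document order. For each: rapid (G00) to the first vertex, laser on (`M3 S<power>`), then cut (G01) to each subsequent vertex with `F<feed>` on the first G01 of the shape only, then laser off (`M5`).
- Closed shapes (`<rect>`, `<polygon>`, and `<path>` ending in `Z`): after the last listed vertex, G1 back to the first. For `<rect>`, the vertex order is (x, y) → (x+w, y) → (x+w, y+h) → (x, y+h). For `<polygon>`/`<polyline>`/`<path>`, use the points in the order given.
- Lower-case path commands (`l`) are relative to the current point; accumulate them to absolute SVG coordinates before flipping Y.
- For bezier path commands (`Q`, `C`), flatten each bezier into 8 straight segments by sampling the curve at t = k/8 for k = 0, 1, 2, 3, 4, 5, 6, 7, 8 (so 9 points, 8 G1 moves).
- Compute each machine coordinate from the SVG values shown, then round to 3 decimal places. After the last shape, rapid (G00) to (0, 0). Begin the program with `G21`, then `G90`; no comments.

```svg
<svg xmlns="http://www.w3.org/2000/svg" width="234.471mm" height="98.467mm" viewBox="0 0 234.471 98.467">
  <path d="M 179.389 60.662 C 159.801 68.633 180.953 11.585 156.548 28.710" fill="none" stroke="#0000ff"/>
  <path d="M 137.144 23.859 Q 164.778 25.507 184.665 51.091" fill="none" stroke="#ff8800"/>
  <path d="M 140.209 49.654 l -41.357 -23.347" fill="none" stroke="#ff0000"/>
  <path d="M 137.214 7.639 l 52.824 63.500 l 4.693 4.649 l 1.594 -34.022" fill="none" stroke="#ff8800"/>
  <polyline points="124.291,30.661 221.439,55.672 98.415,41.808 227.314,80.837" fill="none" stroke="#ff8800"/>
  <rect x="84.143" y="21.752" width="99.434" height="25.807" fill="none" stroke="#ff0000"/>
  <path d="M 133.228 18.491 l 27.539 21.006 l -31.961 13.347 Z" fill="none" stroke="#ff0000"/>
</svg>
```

G21
G90
G00 X179.389 Y37.805
M3 S759
G01 X173.785 Y37.592 F749
G01 X170.988 Y41.843
G01 X169.989 Y48.927
G01 X169.775 Y57.214
G01 X169.335 Y65.071
G01 X167.658 Y70.868
G01 X163.733 Y72.974
G01 X156.548 Y69.757
M5
G00 X137.144 Y74.608
M3 S232
G01 X143.931 Y73.822 F4226
G01 X150.477 Y72.288
G01 X156.780 Y70.006
G01 X162.841 Y66.976
G01 X168.660 Y63.198
G01 X174.237 Y58.672
G01 X179.572 Y53.398
G01 X184.665 Y47.376
M5
G00 X140.209 Y48.813
M3 S504
G01 X98.852 Y72.160 F1967
M5
G00 X137.214 Y90.828
M3 S232
G01 X190.038 Y27.328 F4226
G01 X194.731 Y22.679
G01 X196.325 Y56.701
M5
G00 X124.291 Y67.806
M3 S232
G01 X221.439 Y42.795 F4226
G01 X98.415 Y56.659
G01 X227.314 Y17.630
M5
G00 X84.143 Y76.715
M3 S504
G01 X183.577 Y76.715 F1967
G01 X183.577 Y50.908
G01 X84.143 Y50.908
G01 X84.143 Y76.715
M5
G00 X133.228 Y79.976
M3 S504
G01 X160.767 Y58.970 F1967
G01 X128.806 Y45.623
G01 X133.228 Y79.976
M5
G00 X0.000 Y0.000

Since the viewBox matches the mm dimensions, user units are millimetres directly. The only transform is the Y-flip y_m = 98.467 − y_svg.

Shape 1 is a cubic bezier drawn with `<path>`. Its stroke #0000ff means cut at S759, F749. After flipping Y the toolpath is (179.389,37.805) → (173.785,37.592) → (170.988,41.843) → (169.989,48.927) → (169.775,57.214) → (169.335,65.071) → (167.658,70.868) → (163.733,72.974) → (156.548,69.757).

Shape 2 is a quadratic bezier drawn with `<path>`. Its stroke #ff8800 means engrave at S232, F4226. After flipping Y the toolpath is (137.144,74.608) → (143.931,73.822) → (150.477,72.288) → (156.780,70.006) → (162.841,66.976) → (168.660,63.198) → (174.237,58.672) → (179.572,53.398) → (184.665,47.376).

Shape 3 is a line segment drawn with `<path>`. Its stroke #ff0000 means score at S504, F1967. After flipping Y the toolpath is (140.209,48.813) → (98.852,72.160).

Shape 4 is a open polyline drawn with `<path>`. Its stroke #ff8800 means engrave at S232, F4226. After flipping Y the toolpath is (137.214,90.828) → (190.038,27.328) → (194.731,22.679) → (196.325,56.701).

Shape 5 is a open polyline drawn with `<polyline>`. Its stroke #ff8800 means engrave at S232, F4226. After flipping Y the toolpath is (124.291,67.806) → (221.439,42.795) → (98.415,56.659) → (227.314,17.630).

Shape 6 is a rectangle drawn with `<rect>`. Its stroke #ff0000 means score at S504, F1967. After flipping Y the toolpath is (84.143,76.715) → (183.577,76.715) → (183.577,50.908) → (84.143,50.908) → (84.143,76.715), returning to the start.

Shape 7 is a regular polygon drawn with `<path>`. Its stroke #ff0000 means score at S504, F1967. After flipping Y the toolpath is (133.228,79.976) → (160.767,58.970) → (128.806,45.623) → (133.228,79.976), returning to the start.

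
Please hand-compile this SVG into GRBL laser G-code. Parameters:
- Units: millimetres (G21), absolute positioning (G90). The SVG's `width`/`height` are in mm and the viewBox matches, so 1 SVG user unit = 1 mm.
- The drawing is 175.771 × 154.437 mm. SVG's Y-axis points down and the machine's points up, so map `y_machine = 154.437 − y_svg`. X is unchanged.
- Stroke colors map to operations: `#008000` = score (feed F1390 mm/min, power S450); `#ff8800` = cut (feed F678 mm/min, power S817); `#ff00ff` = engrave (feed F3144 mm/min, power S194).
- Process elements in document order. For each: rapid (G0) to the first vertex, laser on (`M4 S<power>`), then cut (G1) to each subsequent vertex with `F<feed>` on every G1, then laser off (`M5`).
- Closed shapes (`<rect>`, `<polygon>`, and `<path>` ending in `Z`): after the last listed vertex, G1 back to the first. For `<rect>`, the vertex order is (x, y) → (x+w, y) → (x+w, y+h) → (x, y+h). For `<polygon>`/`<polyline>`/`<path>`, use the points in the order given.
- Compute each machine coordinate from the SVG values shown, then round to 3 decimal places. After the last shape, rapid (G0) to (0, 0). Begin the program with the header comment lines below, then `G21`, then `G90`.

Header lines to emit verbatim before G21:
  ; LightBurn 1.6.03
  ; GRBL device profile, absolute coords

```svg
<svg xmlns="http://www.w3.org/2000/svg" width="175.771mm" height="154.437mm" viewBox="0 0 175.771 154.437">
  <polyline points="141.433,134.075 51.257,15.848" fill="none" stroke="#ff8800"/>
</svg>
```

Since the viewBox matches the mm dimensions, user units are millimetres directly. The only transform is the Y-flip y_m = 154.437 − y_svg.

Shape 1 is a line segment drawn with `<polyline>`. Its stroke #ff8800 means cut at S817, F678. After flipping Y the toolpath is (141.433,20.362) → (51.257,138.589).

; LightBurn 1.6.03
; GRBL device profile, absolute coords
G21
G90
G0 X141.433 Y20.362
M4 S817
G1 X51.257 Y138.589 F678
M5
G0 X0.000 Y0.000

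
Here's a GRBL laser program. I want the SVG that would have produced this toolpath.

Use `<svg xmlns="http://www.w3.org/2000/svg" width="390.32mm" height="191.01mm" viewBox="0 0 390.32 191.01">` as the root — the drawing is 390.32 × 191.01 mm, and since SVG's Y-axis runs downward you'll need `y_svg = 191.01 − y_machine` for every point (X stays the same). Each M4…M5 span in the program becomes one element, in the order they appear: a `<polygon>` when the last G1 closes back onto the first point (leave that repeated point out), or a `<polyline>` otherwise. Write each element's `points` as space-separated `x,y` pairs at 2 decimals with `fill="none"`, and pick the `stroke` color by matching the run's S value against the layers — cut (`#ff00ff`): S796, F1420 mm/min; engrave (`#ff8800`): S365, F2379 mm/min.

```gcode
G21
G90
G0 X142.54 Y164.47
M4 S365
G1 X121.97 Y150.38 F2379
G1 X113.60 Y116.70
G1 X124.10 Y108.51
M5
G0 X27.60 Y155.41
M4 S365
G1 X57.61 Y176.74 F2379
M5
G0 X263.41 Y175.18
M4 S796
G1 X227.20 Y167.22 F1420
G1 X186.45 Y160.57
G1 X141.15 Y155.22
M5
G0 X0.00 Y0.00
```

<svg xmlns="http://www.w3.org/2000/svg" width="390.32mm" height="191.01mm" viewBox="0 0 390.32 191.01">
  <polyline points="142.54,26.54 121.97,40.63 113.60,74.31 124.10,82.50" fill="none" stroke="#ff8800"/>
  <polyline points="27.60,35.60 57.61,14.27" fill="none" stroke="#ff8800"/>
  <polyline points="263.41,15.83 227.20,23.79 186.45,30.44 141.15,35.79" fill="none" stroke="#ff00ff"/>
</svg>

Each laser-on run becomes one SVG element. Flip Y back into SVG space with y_svg = 191.01 − y_machine.

Run 1: S365 ⇒ engrave layer `#ff8800`. The run is open, so emit a `<polyline>` with points (Y-flipped): 142.54,26.54 121.97,40.63 113.60,74.31 124.10,82.50.

Run 2: S365 ⇒ engrave layer `#ff8800`. The run is open, so emit a `<polyline>` with points (Y-flipped): 27.60,35.60 57.61,14.27.

Run 3: power S796 maps to stroke `#ff00ff` (cut). The run is open, so emit a `<polyline>` with points (Y-flipped): 263.41,15.83 227.20,23.79 186.45,30.44 141.15,35.79.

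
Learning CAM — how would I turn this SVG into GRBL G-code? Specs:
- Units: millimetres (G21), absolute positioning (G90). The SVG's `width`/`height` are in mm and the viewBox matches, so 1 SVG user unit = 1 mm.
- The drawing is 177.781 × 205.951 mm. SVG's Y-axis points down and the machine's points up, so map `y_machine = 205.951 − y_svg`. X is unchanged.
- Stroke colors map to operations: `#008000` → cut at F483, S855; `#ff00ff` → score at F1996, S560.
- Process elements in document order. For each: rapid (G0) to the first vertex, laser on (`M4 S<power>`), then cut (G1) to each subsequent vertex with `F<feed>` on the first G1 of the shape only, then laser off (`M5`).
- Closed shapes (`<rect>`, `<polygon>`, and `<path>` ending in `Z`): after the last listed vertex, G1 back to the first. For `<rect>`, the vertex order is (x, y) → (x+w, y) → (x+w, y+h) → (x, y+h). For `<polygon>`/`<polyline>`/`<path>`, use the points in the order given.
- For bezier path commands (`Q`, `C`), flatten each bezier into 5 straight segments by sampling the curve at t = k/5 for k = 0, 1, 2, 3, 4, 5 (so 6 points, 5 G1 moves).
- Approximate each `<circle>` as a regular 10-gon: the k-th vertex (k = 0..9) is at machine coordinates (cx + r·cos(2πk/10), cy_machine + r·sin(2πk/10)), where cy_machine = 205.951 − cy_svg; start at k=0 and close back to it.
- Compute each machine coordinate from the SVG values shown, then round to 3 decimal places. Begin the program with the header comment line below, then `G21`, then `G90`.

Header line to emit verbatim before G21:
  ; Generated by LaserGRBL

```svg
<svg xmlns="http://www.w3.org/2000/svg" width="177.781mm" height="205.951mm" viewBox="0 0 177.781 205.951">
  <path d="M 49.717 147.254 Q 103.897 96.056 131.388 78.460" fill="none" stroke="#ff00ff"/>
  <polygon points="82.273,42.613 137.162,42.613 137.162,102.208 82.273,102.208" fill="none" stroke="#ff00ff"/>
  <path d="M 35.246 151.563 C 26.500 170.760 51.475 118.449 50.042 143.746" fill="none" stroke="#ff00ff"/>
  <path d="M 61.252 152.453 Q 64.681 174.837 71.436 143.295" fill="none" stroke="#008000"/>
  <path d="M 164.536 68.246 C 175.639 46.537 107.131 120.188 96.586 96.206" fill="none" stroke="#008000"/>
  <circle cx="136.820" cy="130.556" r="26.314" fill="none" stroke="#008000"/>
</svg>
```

; Generated by LaserGRBL
G21
G90
G0 X49.717 Y58.697
M4 S560
G1 X70.321 Y77.832 F1996
G1 X88.791 Y94.279
G1 X105.125 Y108.038
G1 X119.324 Y119.109
G1 X131.388 Y127.491
M5
G0 X82.273 Y163.338
M4 S560
G1 X137.162 Y163.338 F1996
G1 X137.162 Y103.743
G1 X82.273 Y103.743
G1 X82.273 Y163.338
M5
G0 X35.246 Y54.388
M4 S560
G1 X33.564 Y50.258 F1996
G1 X37.089 Y56.132
G1 X42.934 Y64.853
G1 X48.214 Y69.263
G1 X50.042 Y62.205
M5
G0 X61.252 Y53.498
M4 S855
G1 X62.757 Y46.701 F483
G1 X64.527 Y44.219
G1 X66.564 Y46.051
G1 X68.867 Y52.196
G1 X71.436 Y62.656
M5
G0 X164.536 Y137.705
M4 S855
G1 X162.745 Y140.831 F483
G1 X148.451 Y130.335
G1 X128.258 Y115.479
G1 X108.768 Y105.528
G1 X96.586 Y109.745
M5
G0 X163.134 Y75.395
M4 S855
G1 X158.108 Y90.862 F483
G1 X144.951 Y100.421
G1 X128.689 Y100.421
G1 X115.532 Y90.862
G1 X110.506 Y75.395
G1 X115.532 Y59.928
G1 X128.689 Y50.369
G1 X144.951 Y50.369
G1 X158.108 Y59.928
G1 X163.134 Y75.395
M5

viewBox `0 0 177.781 205.951` with mm width/height → 1 unit = 1 mm. Flip: y_m = 205.951 − y_svg.

**Shape 1** — `<path>` quadratic bezier, stroke `#ff00ff` → score (S560, F1996). Control points (SVG): P0=(49.717,147.254), P1=(103.897,96.056), P2=(131.388,78.460); sampled at t=k/5. Machine vertices: (49.717,58.697) → (70.321,77.832) → (88.791,94.279) → (105.125,108.038) → (119.324,119.109) → (131.388,127.491). Open path.

**Shape 2** — `<polygon>` rectangle, stroke `#ff00ff` → score (S560, F1996). Machine vertices: (82.273,163.338) → (137.162,163.338) → (137.162,103.743) → (82.273,103.743) → (82.273,163.338). Closed: final G1 returns to the first vertex.

**Shape 3** — `<path>` cubic bezier, stroke `#ff00ff` → score (S560, F1996). Control points (SVG): P0=(35.246,151.563), P1=(26.500,170.760), P2=(51.475,118.449), P3=(50.042,143.746); sampled at t=k/5. Machine vertices: (35.246,54.388) → (33.564,50.258) → (37.089,56.132) → (42.934,64.853) → (48.214,69.263) → (50.042,62.205). Open path.

**Shape 4** — `<path>` quadratic bezier, stroke `#008000` → cut (S855, F483). Control points (SVG): P0=(61.252,152.453), P1=(64.681,174.837), P2=(71.436,143.295); sampled at t=k/5. Machine vertices: (61.252,53.498) → (62.757,46.701) → (64.527,44.219) → (66.564,46.051) → (68.867,52.196) → (71.436,62.656). Open path.

**Shape 5** — `<path>` cubic bezier, stroke `#008000` → cut (S855, F483). Control points (SVG): P0=(164.536,68.246), P1=(175.639,46.537), P2=(107.131,120.188), P3=(96.586,96.206); sampled at t=k/5. Machine vertices: (164.536,137.705) → (162.745,140.831) → (148.451,130.335) → (128.258,115.479) → (108.768,105.528) → (96.586,109.745). Open path.

**Shape 6** — `<circle>` circle, stroke `#008000` → cut (S855, F483). Machine vertices: (163.134,75.395) → (158.108,90.862) → (144.951,100.421) → (128.689,100.421) → (115.532,90.862) → (110.506,75.395) → (115.532,59.928) → (128.689,50.369) → (144.951,50.369) → (158.108,59.928) → (163.134,75.395). Closed: final G1 returns to the first vertex.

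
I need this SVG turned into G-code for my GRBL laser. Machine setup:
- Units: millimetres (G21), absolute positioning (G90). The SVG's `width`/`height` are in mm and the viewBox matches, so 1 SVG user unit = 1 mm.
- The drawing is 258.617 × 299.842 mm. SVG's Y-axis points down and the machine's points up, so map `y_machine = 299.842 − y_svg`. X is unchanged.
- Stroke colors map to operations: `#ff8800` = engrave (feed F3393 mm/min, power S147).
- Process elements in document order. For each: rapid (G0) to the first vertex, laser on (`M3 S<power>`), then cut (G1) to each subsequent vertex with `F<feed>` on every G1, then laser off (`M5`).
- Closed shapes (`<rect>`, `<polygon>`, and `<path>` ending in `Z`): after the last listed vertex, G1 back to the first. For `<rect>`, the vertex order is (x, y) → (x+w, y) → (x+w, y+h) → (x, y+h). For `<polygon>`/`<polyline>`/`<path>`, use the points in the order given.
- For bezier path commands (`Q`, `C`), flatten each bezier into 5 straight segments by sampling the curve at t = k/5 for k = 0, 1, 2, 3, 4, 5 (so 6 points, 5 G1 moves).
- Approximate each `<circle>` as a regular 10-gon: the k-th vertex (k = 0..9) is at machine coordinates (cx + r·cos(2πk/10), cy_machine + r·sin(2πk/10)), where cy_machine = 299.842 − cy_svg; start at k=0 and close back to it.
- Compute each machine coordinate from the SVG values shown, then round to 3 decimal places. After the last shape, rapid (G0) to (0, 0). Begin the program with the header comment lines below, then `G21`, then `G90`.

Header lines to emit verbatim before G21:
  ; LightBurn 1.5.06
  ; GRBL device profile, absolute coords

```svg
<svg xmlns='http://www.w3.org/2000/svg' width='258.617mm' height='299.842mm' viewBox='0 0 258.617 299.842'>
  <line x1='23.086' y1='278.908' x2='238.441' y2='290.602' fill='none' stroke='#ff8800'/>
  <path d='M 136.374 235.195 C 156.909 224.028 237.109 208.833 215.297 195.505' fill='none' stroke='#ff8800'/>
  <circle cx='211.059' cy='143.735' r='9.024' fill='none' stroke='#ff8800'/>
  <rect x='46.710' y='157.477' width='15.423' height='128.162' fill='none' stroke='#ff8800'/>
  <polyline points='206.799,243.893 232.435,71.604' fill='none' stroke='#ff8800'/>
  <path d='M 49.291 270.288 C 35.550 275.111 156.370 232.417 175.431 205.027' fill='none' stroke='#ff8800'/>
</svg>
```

; LightBurn 1.5.06
; GRBL device profile, absolute coords
G21
G90
G0 X23.086 Y20.934
M3 S147
G1 X238.441 Y9.240 F3393
M5
G0 X136.374 Y64.647
M3 S147
G1 X154.561 Y71.783 F3393
G1 X179.308 Y79.604 F3393
G1 X202.853 Y87.825 F3393
G1 X217.436 Y96.163 F3393
G1 X215.297 Y104.337 F3393
M5
G0 X220.083 Y156.107
M3 S147
G1 X218.360 Y161.411 F3393
G1 X213.848 Y164.689 F3393
G1 X208.270 Y164.689 F3393
G1 X203.758 Y161.411 F3393
G1 X202.035 Y156.107 F3393
G1 X203.758 Y150.803 F3393
G1 X208.270 Y147.525 F3393
G1 X213.848 Y147.525 F3393
G1 X218.360 Y150.803 F3393
G1 X220.083 Y156.107 F3393
M5
G0 X46.710 Y142.365
M3 S147
G1 X62.133 Y142.365 F3393
G1 X62.133 Y14.203 F3393
G1 X46.710 Y14.203 F3393
G1 X46.710 Y142.365 F3393
M5
G0 X206.799 Y55.949
M3 S147
G1 X232.435 Y228.238 F3393
M5
G0 X49.291 Y29.554
M3 S147
G1 X55.303 Y31.860 F3393
G1 X82.267 Y42.554 F3393
G1 X118.838 Y58.622 F3393
G1 X153.674 Y77.047 F3393
G1 X175.431 Y94.815 F3393
M5
G0 X0.000 Y0.000

viewBox `0 0 258.617 299.842` with mm width/height → 1 unit = 1 mm. Flip: y_m = 299.842 − y_svg.

**Shape 1** — `<line>` line segment, stroke `#ff8800` → engrave (S147, F3393). Machine vertices: (23.086,20.934) → (238.441,9.240). Open path.

**Shape 2** — `<path>` cubic bezier, stroke `#ff8800` → engrave (S147, F3393). Control points (SVG): P0=(136.374,235.195), P1=(156.909,224.028), P2=(237.109,208.833), P3=(215.297,195.505); sampled at t=k/5. Machine vertices: (136.374,64.647) → (154.561,71.783) → (179.308,79.604) → (202.853,87.825) → (217.436,96.163) → (215.297,104.337). Open path.

**Shape 3** — `<circle>` circle, stroke `#ff8800` → engrave (S147, F3393). Machine vertices: (220.083,156.107) → (218.360,161.411) → (213.848,164.689) → (208.270,164.689) → (203.758,161.411) → (202.035,156.107) → (203.758,150.803) → (208.270,147.525) → (213.848,147.525) → (218.360,150.803) → (220.083,156.107). Closed: final G1 returns to the first vertex.

**Shape 4** — `<rect>` rectangle, stroke `#ff8800` → engrave (S147, F3393). Machine vertices: (46.710,142.365) → (62.133,142.365) → (62.133,14.203) → (46.710,14.203) → (46.710,142.365). Closed: final G1 returns to the first vertex.

**Shape 5** — `<polyline>` line segment, stroke `#ff8800` → engrave (S147, F3393). Machine vertices: (206.799,55.949) → (232.435,228.238). Open path.

**Shape 6** — `<path>` cubic bezier, stroke `#ff8800` → engrave (S147, F3393). Control points (SVG): P0=(49.291,270.288), P1=(35.550,275.111), P2=(156.370,232.417), P3=(175.431,205.027); sampled at t=k/5. Machine vertices: (49.291,29.554) → (55.303,31.860) → (82.267,42.554) → (118.838,58.622) → (153.674,77.047) → (175.431,94.815). Open path.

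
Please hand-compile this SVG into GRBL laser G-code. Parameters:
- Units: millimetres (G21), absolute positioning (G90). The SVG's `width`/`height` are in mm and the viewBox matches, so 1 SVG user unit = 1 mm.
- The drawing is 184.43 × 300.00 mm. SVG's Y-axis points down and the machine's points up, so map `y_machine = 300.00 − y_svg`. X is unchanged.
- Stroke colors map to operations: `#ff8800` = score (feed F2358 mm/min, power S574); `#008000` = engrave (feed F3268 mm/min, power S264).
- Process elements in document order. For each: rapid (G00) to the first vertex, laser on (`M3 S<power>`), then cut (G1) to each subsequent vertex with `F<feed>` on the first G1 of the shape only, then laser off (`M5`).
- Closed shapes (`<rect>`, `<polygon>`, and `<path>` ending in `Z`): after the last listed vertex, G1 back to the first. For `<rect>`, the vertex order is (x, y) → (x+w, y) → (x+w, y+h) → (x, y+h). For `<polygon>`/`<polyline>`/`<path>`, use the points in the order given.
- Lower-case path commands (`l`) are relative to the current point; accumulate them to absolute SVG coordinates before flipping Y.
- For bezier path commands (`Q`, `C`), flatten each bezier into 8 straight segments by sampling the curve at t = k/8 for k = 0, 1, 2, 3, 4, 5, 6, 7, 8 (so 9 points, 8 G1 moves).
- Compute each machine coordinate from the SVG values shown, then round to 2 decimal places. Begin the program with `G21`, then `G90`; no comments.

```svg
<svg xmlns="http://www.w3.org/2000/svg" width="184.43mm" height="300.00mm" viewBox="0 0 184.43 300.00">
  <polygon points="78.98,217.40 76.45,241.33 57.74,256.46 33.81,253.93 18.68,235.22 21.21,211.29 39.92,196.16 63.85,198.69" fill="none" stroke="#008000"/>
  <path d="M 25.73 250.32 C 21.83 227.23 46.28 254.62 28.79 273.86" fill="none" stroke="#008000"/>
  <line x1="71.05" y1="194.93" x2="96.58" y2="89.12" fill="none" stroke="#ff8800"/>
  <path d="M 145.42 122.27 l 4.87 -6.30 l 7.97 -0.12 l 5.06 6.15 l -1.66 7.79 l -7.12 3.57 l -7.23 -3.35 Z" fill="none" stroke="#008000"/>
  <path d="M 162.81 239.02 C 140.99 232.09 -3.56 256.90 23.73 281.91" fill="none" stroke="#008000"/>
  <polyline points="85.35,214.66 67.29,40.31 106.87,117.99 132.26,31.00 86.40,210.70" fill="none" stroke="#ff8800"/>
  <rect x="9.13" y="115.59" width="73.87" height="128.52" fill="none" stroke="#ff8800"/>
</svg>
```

G21
G90
G00 X78.98 Y82.60
M3 S264
G1 X76.45 Y58.67 F3268
G1 X57.74 Y43.54
G1 X33.81 Y46.07
G1 X18.68 Y64.78
G1 X21.21 Y88.71
G1 X39.92 Y103.84
G1 X63.85 Y101.31
G1 X78.98 Y82.60
M5
G00 X25.73 Y49.68
M3 S264
G1 X25.46 Y56.09 F3268
G1 X27.02 Y58.45
G1 X29.60 Y57.45
G1 X32.36 Y53.78
G1 X34.48 Y48.13
G1 X35.14 Y41.18
G1 X33.52 Y33.62
G1 X28.79 Y26.14
M5
G00 X71.05 Y105.07
M3 S574
G1 X96.58 Y210.88 F2358
M5
G00 X145.42 Y177.73
M3 S264
G1 X150.29 Y184.03 F3268
G1 X158.26 Y184.15
G1 X163.32 Y178.00
G1 X161.66 Y170.21
G1 X154.54 Y166.64
G1 X147.31 Y169.99
G1 X145.42 Y177.73
M5
G00 X162.81 Y60.98
M3 S264
G1 X149.45 Y62.15 F3268
G1 X128.04 Y60.72
G1 X102.02 Y57.05
G1 X74.85 Y51.51
G1 X49.99 Y44.48
G1 X30.88 Y36.32
G1 X20.98 Y27.40
G1 X23.73 Y18.09
M5
G00 X85.35 Y85.34
M3 S574
G1 X67.29 Y259.69 F2358
G1 X106.87 Y182.01
G1 X132.26 Y269.00
G1 X86.40 Y89.30
M5
G00 X9.13 Y184.41
M3 S574
G1 X83.00 Y184.41 F2358
G1 X83.00 Y55.89
G1 X9.13 Y55.89
G1 X9.13 Y184.41
M5

Since the viewBox matches the mm dimensions, user units are millimetres directly. The only transform is the Y-flip y_m = 300.00 − y_svg.

Shape 1 is a regular polygon drawn with `<polygon>`. Its stroke #008000 means engrave at S264, F3268. After flipping Y the toolpath is (78.98,82.60) → (76.45,58.67) → (57.74,43.54) → (33.81,46.07) → (18.68,64.78) → (21.21,88.71) → (39.92,103.84) → (63.85,101.31) → (78.98,82.60), returning to the start.

Shape 2 is a cubic bezier drawn with `<path>`. Its stroke #008000 means engrave at S264, F3268. After flipping Y the toolpath is (25.73,49.68) → (25.46,56.09) → (27.02,58.45) → (29.60,57.45) → (32.36,53.78) → (34.48,48.13) → (35.14,41.18) → (33.52,33.62) → (28.79,26.14).

Shape 3 is a line segment drawn with `<line>`. Its stroke #ff8800 means score at S574, F2358. After flipping Y the toolpath is (71.05,105.07) → (96.58,210.88).

Shape 4 is a regular polygon drawn with `<path>`. Its stroke #008000 means engrave at S264, F3268. After flipping Y the toolpath is (145.42,177.73) → (150.29,184.03) → (158.26,184.15) → (163.32,178.00) → (161.66,170.21) → (154.54,166.64) → (147.31,169.99) → (145.42,177.73), returning to the start.

Shape 5 is a cubic bezier drawn with `<path>`. Its stroke #008000 means engrave at S264, F3268. After flipping Y the toolpath is (162.81,60.98) → (149.45,62.15) → (128.04,60.72) → (102.02,57.05) → (74.85,51.51) → (49.99,44.48) → (30.88,36.32) → (20.98,27.40) → (23.73,18.09).

Shape 6 is a open polyline drawn with `<polyline>`. Its stroke #ff8800 means score at S574, F2358. After flipping Y the toolpath is (85.35,85.34) → (67.29,259.69) → (106.87,182.01) → (132.26,269.00) → (86.40,89.30).

Shape 7 is a rectangle drawn with `<rect>`. Its stroke #ff8800 means score at S574, F2358. After flipping Y the toolpath is (9.13,184.41) → (83.00,184.41) → (83.00,55.89) → (9.13,55.89) → (9.13,184.41), returning to the start.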